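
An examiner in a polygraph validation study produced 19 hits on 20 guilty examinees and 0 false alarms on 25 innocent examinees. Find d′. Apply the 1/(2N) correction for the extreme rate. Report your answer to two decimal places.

The false-alarm rate is 0/25 = 0, so apply the 1/(2N) correction: FA → 1/(2·25) = 0.02000.
z(H) = z(0.95000) = 1.645
z(FA) = z(0.02000) = -2.054
d' = 1.645 − (-2.054) = 3.699

d′ = 3.70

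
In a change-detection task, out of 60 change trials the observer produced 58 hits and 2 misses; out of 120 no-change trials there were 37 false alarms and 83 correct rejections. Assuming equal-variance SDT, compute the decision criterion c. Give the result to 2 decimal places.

c = -0.67

H = 58/60 = 0.9667
FA = 37/120 = 0.3083
z(0.9667) = 1.8344, z(0.3083) = -0.5007
c = −½·[z(H) + z(FA)] = −0.5 × (1.8344 + (-0.5007)) = -0.66685
c < 0: the observer has a liberal response bias.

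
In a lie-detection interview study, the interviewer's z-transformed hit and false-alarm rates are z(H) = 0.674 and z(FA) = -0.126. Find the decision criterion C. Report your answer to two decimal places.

C = -0.27

c = −½·[z(H) + z(FA)] = −½·(0.674 + (-0.126)) = -0.274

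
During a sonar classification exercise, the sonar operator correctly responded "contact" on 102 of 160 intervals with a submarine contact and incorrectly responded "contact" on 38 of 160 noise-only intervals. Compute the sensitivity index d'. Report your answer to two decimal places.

H = 102/160 = 0.6375
FA = 38/160 = 0.2375
z(H) = z(0.6375) = 0.352
z(FA) = z(0.2375) = -0.714
d' = z(H) − z(FA) = 0.352 − (-0.714) = 1.066

d' = 1.07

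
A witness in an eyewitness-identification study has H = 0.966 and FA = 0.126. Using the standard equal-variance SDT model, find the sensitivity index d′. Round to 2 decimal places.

d′ = 2.97

z(0.966) = 1.8250, z(0.126) = -1.1455
d' = z(H) − z(FA) = 1.8250 − (-1.1455) = 2.9705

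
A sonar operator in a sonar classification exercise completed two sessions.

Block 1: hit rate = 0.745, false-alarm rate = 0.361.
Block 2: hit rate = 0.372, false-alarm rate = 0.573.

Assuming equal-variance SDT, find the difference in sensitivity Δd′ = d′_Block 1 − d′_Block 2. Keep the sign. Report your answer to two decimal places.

Δd′ = 1.53

Block 1: z(0.745) = 0.659, z(0.361) = -0.356, d' = 1.015
Block 2: z(0.372) = -0.327, z(0.573) = 0.184, d' = -0.511
Δd' = d'_Block 1 − d'_Block 2 = 1.015 − (-0.511) = 1.526
Block 1 has the higher sensitivity.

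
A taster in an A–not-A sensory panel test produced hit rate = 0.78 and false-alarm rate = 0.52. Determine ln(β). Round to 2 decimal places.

ln β = -0.30

Φ⁻¹(H) = 0.772
Φ⁻¹(FA) = 0.050
ln β = −½·[z(H)² − z(FA)²] = −0.5 × (0.596 − 0.003) = -0.2965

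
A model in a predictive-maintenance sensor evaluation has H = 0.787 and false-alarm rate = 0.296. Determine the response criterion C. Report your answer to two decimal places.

C = -0.13

Φ⁻¹(H) = Φ⁻¹(0.787) = 0.796
Φ⁻¹(FA) = Φ⁻¹(0.296) = -0.536
c = −½·[z(H) + z(FA)] = −0.5 × (0.796 + (-0.536)) = -0.130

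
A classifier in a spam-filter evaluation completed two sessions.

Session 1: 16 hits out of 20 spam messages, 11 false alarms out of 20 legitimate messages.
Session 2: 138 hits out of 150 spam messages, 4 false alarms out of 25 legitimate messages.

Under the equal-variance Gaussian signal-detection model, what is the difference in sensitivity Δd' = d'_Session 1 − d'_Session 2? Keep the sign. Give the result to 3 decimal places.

Session 1: z(0.8000) = 0.8416, z(0.5500) = 0.1257, d' = 0.7159
Session 2: z(0.9200) = 1.4051, z(0.1600) = -0.9945, d' = 2.3996
Δd' = d'_Session 1 − d'_Session 2 = 0.7159 − 2.3996 = -1.6837
Session 2 has the higher sensitivity.

Δd' = -1.684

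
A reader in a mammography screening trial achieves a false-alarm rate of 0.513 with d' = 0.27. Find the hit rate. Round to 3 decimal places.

hit rate = 0.619

z(false-alarm rate) = z(0.513) = 0.0326
z(H) = z(FA) + d' = 0.0326 + 0.27 = 0.3026
hit rate = Φ(0.3026) = 0.6189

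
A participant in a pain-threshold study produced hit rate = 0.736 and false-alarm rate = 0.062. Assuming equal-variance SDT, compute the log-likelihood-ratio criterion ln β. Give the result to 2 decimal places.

ln β = 0.98

Φ⁻¹(H) = 0.631
Φ⁻¹(FA) = -1.538
ln β = −½·[z(H)² − z(FA)²] = −0.5 × (0.398 − 2.365) = 0.9835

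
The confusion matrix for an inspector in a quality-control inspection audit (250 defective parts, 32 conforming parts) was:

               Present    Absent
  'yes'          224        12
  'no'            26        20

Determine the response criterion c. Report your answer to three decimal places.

c = -0.470

H = 224/250 = 0.8960
FA = 12/32 = 0.3750
Φ⁻¹(H) = Φ⁻¹(0.8960) = 1.2591
Φ⁻¹(FA) = Φ⁻¹(0.3750) = -0.3186
c = −½·[z(H) + z(FA)] = −0.5 × (1.2591 + (-0.3186)) = -0.47025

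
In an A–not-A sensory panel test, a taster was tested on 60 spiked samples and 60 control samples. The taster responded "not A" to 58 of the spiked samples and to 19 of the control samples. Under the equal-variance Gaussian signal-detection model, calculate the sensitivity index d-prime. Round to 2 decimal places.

H = 58/60 = 0.9667
FA = 19/60 = 0.3167
z(H) = 1.8344
z(FA) = -0.4769
d' = z(H) − z(FA) = 1.8344 − (-0.4769) = 2.3113

d-prime = 2.31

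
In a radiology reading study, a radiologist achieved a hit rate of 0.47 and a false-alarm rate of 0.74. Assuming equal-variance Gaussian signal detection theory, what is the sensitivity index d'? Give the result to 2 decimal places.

z(0.47) = -0.0753, z(0.74) = 0.6433
d' = z(H) − z(FA) = -0.0753 − 0.6433 = -0.7186

d' = -0.72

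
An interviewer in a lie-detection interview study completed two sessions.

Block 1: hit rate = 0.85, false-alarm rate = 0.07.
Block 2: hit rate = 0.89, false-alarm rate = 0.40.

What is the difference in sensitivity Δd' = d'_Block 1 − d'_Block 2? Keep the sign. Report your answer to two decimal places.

Δd' = 1.03

Block 1: z(0.85) = 1.036, z(0.07) = -1.476, d' = 2.512
Block 2: z(0.89) = 1.227, z(0.40) = -0.253, d' = 1.480
Δd' = d'_Block 1 − d'_Block 2 = 2.512 − 1.480 = 1.032
Block 1 has the higher sensitivity.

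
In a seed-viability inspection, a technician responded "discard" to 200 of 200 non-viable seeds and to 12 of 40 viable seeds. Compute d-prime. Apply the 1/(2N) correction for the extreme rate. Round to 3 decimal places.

d-prime = 3.331

The hit rate is 200/200 = 1, so apply the 1/(2N) correction: H → 1 − 1/(2·200) = 0.99750.
z(H) = z(0.99750) = 2.8070
z(FA) = z(0.30000) = -0.5244
d' = 2.8070 − (-0.5244) = 3.3314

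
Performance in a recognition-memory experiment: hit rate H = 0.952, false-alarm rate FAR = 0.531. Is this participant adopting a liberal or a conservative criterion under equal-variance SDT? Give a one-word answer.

z(H) = 1.665, z(FA) = 0.078
c = −½·(z(H) + z(FA)) = -0.8715
c < 0 → liberal criterion (biased toward responding “yes”).

liberal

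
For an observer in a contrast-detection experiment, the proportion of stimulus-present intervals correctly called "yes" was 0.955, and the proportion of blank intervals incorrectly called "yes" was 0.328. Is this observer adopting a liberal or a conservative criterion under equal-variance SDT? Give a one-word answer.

liberal

z(H) = 1.695, z(FA) = -0.445
c = −½·(z(H) + z(FA)) = -0.625
c < 0 → liberal criterion (biased toward responding “yes”).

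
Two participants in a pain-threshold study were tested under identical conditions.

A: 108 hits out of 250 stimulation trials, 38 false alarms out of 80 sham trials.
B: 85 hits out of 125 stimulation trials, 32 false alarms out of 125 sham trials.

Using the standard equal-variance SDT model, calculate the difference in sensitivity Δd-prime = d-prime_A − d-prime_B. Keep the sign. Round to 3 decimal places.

Δd-prime = -1.232

A: z(0.4320) = -0.1713, z(0.4750) = -0.0627, d' = -0.1086
B: z(0.6800) = 0.4677, z(0.2560) = -0.6557, d' = 1.1234
Δd' = d'_A − d'_B = -0.1086 − 1.1234 = -1.2320
B has the higher sensitivity.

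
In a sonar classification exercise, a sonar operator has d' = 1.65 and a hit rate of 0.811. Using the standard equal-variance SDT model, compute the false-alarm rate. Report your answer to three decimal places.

false-alarm rate = 0.221

z(hit rate) = z(0.811) = 0.8816
z(FA) = z(H) − d' = 0.8816 − 1.65 = -0.7684
false-alarm rate = Φ(-0.7684) = 0.2211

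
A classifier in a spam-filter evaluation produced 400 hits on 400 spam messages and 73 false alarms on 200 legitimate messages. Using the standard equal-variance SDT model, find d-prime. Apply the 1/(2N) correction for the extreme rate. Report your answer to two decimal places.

The hit rate is 400/400 = 1, so apply the 1/(2N) correction: H → 1 − 1/(2·400) = 0.99875.
z(H) = z(0.99875) = 3.023
z(FA) = z(0.36500) = -0.345
d' = 3.023 − (-0.345) = 3.368

d-prime = 3.37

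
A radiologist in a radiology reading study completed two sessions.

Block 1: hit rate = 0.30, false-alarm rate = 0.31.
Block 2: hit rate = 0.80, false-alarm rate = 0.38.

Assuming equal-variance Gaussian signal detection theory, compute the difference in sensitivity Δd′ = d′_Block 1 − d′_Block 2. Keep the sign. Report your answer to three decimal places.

Δd′ = -1.176

Block 1: z(0.30) = -0.5244, z(0.31) = -0.4959, d' = -0.0285
Block 2: z(0.80) = 0.8416, z(0.38) = -0.3055, d' = 1.1471
Δd' = d'_Block 1 − d'_Block 2 = -0.0285 − 1.1471 = -1.1756
Block 2 has the higher sensitivity.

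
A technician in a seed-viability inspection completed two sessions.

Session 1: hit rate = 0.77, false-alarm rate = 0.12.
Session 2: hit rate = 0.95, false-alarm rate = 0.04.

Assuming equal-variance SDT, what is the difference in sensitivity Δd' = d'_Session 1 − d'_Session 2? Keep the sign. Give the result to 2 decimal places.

Δd' = -1.48

Session 1: z(0.77) = 0.739, z(0.12) = -1.175, d' = 1.914
Session 2: z(0.95) = 1.645, z(0.04) = -1.751, d' = 3.396
Δd' = d'_Session 1 − d'_Session 2 = 1.914 − 3.396 = -1.482
Session 2 has the higher sensitivity.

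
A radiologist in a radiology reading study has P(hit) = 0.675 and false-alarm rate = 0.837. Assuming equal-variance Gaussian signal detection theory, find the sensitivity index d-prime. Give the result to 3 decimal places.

Φ⁻¹(0.675) = 0.4538, Φ⁻¹(0.837) = 0.9822
d' = z(H) − z(FA) = 0.4538 − 0.9822 = -0.5284

d-prime = -0.528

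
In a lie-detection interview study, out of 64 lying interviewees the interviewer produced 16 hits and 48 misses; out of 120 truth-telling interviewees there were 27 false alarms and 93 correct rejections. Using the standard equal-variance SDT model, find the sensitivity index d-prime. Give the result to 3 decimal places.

H = 16/64 = 0.2500
FA = 27/120 = 0.2250
z(0.2500) = -0.6745, z(0.2250) = -0.7554
d' = z(H) − z(FA) = -0.6745 − (-0.7554) = 0.0809

d-prime = 0.081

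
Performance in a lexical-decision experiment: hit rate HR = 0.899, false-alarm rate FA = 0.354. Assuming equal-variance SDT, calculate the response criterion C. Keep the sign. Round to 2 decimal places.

z(H) = 1.2759
z(FA) = -0.3745
c = −½·[z(H) + z(FA)] = −0.5 × (1.2759 + (-0.3745)) = -0.4507

C = -0.45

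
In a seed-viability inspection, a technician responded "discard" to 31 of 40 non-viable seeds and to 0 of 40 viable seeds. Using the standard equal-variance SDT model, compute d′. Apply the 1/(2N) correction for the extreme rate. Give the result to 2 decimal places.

The false-alarm rate is 0/40 = 0, so apply the 1/(2N) correction: FA → 1/(2·40) = 0.01250.
z(H) = z(0.77500) = 0.755
z(FA) = z(0.01250) = -2.241
d' = 0.755 − (-2.241) = 2.996

d′ = 3.00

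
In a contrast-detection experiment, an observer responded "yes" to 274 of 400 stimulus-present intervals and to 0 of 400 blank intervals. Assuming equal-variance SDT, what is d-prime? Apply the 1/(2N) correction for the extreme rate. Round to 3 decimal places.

d-prime = 3.505

The false-alarm rate is 0/400 = 0, so apply the 1/(2N) correction: FA → 1/(2·400) = 0.00125.
z(H) = z(0.68500) = 0.4817
z(FA) = z(0.00125) = -3.0233
d' = 0.4817 − (-3.0233) = 3.5050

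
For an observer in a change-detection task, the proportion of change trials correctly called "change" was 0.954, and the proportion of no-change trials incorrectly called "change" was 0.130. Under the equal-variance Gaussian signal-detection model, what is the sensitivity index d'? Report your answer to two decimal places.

z(H) = z(0.954) = 1.685
z(FA) = z(0.130) = -1.126
d' = z(H) − z(FA) = 1.685 − (-1.126) = 2.811

d' = 2.81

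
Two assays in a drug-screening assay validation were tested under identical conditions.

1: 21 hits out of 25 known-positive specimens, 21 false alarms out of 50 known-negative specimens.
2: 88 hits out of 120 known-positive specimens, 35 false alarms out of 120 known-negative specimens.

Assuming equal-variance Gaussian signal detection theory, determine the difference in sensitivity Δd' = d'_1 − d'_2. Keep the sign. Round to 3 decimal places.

1: z(0.8400) = 0.9945, z(0.4200) = -0.2019, d' = 1.1964
2: z(0.7333) = 0.6228, z(0.2917) = -0.5484, d' = 1.1712
Δd' = d'_1 − d'_2 = 1.1964 − 1.1712 = 0.0252
1 has the higher sensitivity.

Δd' = 0.025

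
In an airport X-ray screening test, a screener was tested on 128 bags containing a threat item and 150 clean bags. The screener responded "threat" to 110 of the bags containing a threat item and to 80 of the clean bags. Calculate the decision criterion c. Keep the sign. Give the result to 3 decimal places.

H = 110/128 = 0.8594
FA = 80/150 = 0.5333
z(H) = z(0.8594) = 1.0776
z(FA) = z(0.5333) = 0.0836
c = −½·[z(H) + z(FA)] = −0.5 × (1.0776 + 0.0836) = -0.5806
c < 0: the screener has a liberal response bias.

c = -0.581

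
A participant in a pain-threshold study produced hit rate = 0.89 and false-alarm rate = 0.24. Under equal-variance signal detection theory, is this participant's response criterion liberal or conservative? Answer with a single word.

liberal

z(H) = 1.227, z(FA) = -0.706
c = −½·(z(H) + z(FA)) = -0.2605
c < 0 → liberal criterion (biased toward responding “yes”).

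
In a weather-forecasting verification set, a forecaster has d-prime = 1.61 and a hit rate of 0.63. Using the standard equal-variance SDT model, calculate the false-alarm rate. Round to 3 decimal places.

false-alarm rate = 0.101

z(hit rate) = z(0.63) = 0.3319
z(FA) = z(H) − d' = 0.3319 − 1.61 = -1.2781
false-alarm rate = Φ(-1.2781) = 0.1006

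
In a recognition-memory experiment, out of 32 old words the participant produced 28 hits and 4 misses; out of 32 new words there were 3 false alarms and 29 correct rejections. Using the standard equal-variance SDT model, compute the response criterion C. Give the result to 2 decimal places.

H = 28/32 = 0.8750
FA = 3/32 = 0.0938
z(H) = 1.150
z(FA) = -1.318
c = −½·[z(H) + z(FA)] = −0.5 × (1.150 + (-1.318)) = 0.084
c > 0: the participant has a conservative response bias.

C = 0.08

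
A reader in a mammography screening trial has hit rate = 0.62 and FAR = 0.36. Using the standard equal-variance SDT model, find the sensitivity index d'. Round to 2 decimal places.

Φ⁻¹(0.62) = 0.305, Φ⁻¹(0.36) = -0.358
d' = z(H) − z(FA) = 0.305 − (-0.358) = 0.663

d' = 0.66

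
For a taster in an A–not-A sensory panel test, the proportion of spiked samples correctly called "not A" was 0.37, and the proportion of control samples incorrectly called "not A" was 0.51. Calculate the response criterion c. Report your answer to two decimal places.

z(H) = z(0.37) = -0.332
z(FA) = z(0.51) = 0.025
c = −½·[z(H) + z(FA)] = −0.5 × (-0.332 + 0.025) = 0.1535

c = 0.15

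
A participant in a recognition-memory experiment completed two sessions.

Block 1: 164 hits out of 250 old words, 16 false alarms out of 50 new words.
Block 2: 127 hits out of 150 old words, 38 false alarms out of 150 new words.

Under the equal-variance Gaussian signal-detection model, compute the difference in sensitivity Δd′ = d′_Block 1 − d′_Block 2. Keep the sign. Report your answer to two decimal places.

Δd′ = -0.82

Block 1: z(0.6560) = 0.402, z(0.3200) = -0.468, d' = 0.870
Block 2: z(0.8467) = 1.022, z(0.2533) = -0.664, d' = 1.686
Δd' = d'_Block 1 − d'_Block 2 = 0.870 − 1.686 = -0.816
Block 2 has the higher sensitivity.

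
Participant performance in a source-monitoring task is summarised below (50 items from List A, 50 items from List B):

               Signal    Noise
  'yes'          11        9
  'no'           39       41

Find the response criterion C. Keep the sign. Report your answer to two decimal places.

C = 0.84

H = 11/50 = 0.2200
FA = 9/50 = 0.1800
z(H) = -0.772
z(FA) = -0.915
c = −½·[z(H) + z(FA)] = −0.5 × (-0.772 + (-0.915)) = 0.8435
c > 0: the participant has a conservative response bias.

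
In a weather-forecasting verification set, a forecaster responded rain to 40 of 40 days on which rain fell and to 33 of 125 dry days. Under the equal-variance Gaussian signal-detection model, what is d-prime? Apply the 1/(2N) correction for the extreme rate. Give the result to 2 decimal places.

The hit rate is 40/40 = 1, so apply the 1/(2N) correction: H → 1 − 1/(2·40) = 0.98750.
z(H) = z(0.98750) = 2.241
z(FA) = z(0.26400) = -0.631
d' = 2.241 − (-0.631) = 2.872

d-prime = 2.87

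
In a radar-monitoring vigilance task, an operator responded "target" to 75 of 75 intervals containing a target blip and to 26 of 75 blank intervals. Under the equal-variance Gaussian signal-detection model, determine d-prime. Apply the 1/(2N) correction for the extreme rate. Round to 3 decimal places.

d-prime = 2.869

The hit rate is 75/75 = 1, so apply the 1/(2N) correction: H → 1 − 1/(2·75) = 0.99333.
z(H) = z(0.99333) = 2.4746
z(FA) = z(0.34667) = -0.3943
d' = 2.4746 − (-0.3943) = 2.8689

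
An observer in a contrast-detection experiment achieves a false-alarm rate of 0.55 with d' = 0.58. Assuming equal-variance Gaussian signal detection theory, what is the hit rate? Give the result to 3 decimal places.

hit rate = 0.760

z(false-alarm rate) = z(0.55) = 0.1257
z(H) = z(FA) + d' = 0.1257 + 0.58 = 0.7057
hit rate = Φ(0.7057) = 0.7598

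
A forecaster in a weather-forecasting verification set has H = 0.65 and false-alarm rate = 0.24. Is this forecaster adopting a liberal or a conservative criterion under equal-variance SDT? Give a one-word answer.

z(H) = 0.385, z(FA) = -0.706
c = −½·(z(H) + z(FA)) = 0.1605
c > 0 → conservative criterion (biased toward responding “no”).

conservative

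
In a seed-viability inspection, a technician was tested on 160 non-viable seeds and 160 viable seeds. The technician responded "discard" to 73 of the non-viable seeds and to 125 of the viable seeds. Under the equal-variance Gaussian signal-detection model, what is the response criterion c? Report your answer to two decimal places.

H = 73/160 = 0.4562
FA = 125/160 = 0.7812
z(H) = -0.1100
z(FA) = 0.7763
c = −½·[z(H) + z(FA)] = −0.5 × (-0.1100 + 0.7763) = -0.33315
c < 0: the technician has a liberal response bias.

c = -0.33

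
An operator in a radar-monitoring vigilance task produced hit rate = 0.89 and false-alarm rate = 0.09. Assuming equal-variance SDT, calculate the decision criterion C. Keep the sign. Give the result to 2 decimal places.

C = 0.06

z(0.89) = 1.227, z(0.09) = -1.341
c = −½·[z(H) + z(FA)] = −0.5 × (1.227 + (-1.341)) = 0.057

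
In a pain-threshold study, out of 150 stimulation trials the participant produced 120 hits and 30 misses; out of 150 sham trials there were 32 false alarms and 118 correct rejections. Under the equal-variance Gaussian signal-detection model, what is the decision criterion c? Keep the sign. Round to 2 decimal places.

c = -0.02

H = 120/150 = 0.8000
FA = 32/150 = 0.2133
z(H) = z(0.8000) = 0.842
z(FA) = z(0.2133) = -0.795
c = −½·[z(H) + z(FA)] = −0.5 × (0.842 + (-0.795)) = -0.0235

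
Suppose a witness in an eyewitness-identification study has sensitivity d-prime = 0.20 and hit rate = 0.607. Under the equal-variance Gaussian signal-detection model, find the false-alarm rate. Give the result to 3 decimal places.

z(hit rate) = z(0.607) = 0.2715
z(FA) = z(H) − d' = 0.2715 − 0.20 = 0.0715
false-alarm rate = Φ(0.0715) = 0.5285

false-alarm rate = 0.529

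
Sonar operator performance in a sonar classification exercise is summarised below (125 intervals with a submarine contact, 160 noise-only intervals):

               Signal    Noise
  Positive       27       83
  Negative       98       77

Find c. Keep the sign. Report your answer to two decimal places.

c = 0.37

H = 27/125 = 0.2160
FA = 83/160 = 0.5188
z(0.2160) = -0.7858, z(0.5188) = 0.0471
c = −½·[z(H) + z(FA)] = −0.5 × (-0.7858 + 0.0471) = 0.36935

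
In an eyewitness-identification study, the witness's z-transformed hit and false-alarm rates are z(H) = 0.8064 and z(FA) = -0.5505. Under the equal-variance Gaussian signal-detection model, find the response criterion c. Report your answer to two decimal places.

c = -0.13

c = −½·[z(H) + z(FA)] = −½·(0.8064 + (-0.5505)) = -0.12795
c < 0: the witness has a liberal response bias.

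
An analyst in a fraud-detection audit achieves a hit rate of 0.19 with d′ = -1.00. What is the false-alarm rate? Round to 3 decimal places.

false-alarm rate = 0.549

z(hit rate) = z(0.19) = -0.8779
z(FA) = z(H) − d' = -0.8779 − (-1.00) = 0.1221
false-alarm rate = Φ(0.1221) = 0.5486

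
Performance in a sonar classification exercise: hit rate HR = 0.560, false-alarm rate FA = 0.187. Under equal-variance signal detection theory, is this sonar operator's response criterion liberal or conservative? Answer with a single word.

conservative

z(H) = 0.151, z(FA) = -0.889
c = −½·(z(H) + z(FA)) = 0.369
c > 0 → conservative criterion (biased toward responding “no”).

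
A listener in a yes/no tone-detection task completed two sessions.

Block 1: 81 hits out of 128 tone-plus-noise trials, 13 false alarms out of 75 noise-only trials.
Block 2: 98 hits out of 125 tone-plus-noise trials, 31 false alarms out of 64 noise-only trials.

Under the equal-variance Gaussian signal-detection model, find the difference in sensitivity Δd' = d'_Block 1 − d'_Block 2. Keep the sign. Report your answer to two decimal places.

Δd' = 0.46

Block 1: z(0.6328) = 0.339, z(0.1733) = -0.941, d' = 1.280
Block 2: z(0.7840) = 0.786, z(0.4844) = -0.039, d' = 0.825
Δd' = d'_Block 1 − d'_Block 2 = 1.280 − 0.825 = 0.455
Block 1 has the higher sensitivity.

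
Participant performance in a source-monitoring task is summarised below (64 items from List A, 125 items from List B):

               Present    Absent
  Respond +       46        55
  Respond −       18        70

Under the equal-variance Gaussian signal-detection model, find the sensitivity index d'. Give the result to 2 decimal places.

d' = 0.73

H = 46/64 = 0.7188
FA = 55/125 = 0.4400
z(H) = 0.579
z(FA) = -0.151
d' = z(H) − z(FA) = 0.579 − (-0.151) = 0.730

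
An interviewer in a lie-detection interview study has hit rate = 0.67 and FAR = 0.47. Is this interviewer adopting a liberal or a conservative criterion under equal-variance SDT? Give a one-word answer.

liberal

z(H) = 0.440, z(FA) = -0.075
c = −½·(z(H) + z(FA)) = -0.1825
c < 0 → liberal criterion (biased toward responding “yes”).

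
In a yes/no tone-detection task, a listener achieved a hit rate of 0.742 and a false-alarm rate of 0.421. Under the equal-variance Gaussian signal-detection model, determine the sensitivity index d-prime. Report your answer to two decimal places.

d-prime = 0.85

z(H) = z(0.742) = 0.650
z(FA) = z(0.421) = -0.199
d' = z(H) − z(FA) = 0.650 − (-0.199) = 0.849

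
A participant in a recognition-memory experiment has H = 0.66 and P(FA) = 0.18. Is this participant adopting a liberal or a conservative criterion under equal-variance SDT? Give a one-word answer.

conservative

z(H) = 0.412, z(FA) = -0.915
c = −½·(z(H) + z(FA)) = 0.2515
c > 0 → conservative criterion (biased toward responding “no”).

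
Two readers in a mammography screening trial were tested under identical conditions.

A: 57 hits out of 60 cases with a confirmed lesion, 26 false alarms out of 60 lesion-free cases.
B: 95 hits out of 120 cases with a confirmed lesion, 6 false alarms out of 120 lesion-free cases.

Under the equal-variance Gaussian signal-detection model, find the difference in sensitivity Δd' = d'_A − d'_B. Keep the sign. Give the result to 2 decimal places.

A: z(0.9500) = 1.645, z(0.4333) = -0.168, d' = 1.813
B: z(0.7917) = 0.812, z(0.0500) = -1.645, d' = 2.457
Δd' = d'_A − d'_B = 1.813 − 2.457 = -0.644
B has the higher sensitivity.

Δd' = -0.64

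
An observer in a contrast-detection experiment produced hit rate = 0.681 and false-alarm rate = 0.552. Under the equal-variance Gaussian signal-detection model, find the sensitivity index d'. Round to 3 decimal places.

d' = 0.340

z(H) = z(0.681) = 0.4705
z(FA) = z(0.552) = 0.1307
d' = z(H) − z(FA) = 0.4705 − 0.1307 = 0.3398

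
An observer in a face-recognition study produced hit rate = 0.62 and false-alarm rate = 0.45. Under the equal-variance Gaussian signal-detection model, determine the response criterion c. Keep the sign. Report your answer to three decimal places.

z(H) = z(0.62) = 0.3055
z(FA) = z(0.45) = -0.1257
c = −½·[z(H) + z(FA)] = −0.5 × (0.3055 + (-0.1257)) = -0.0899
c < 0: the observer has a liberal response bias.

c = -0.090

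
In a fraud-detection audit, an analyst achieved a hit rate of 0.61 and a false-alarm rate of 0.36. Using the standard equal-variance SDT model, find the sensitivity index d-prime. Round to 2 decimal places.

z(0.61) = 0.279, z(0.36) = -0.358
d' = z(H) − z(FA) = 0.279 − (-0.358) = 0.637

d-prime = 0.64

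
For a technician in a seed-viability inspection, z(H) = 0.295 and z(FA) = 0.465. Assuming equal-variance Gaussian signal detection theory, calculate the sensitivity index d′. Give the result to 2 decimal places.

d' = z(H) − z(FA) = 0.295 − 0.465 = -0.170

d′ = -0.17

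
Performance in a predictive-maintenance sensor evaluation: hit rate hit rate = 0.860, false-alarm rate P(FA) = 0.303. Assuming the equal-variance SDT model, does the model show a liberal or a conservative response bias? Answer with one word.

liberal

z(H) = 1.080, z(FA) = -0.516
c = −½·(z(H) + z(FA)) = -0.282
c < 0 → liberal criterion (biased toward responding “yes”).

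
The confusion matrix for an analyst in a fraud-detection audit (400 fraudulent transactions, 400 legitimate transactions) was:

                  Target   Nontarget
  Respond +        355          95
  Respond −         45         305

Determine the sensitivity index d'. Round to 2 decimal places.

H = 355/400 = 0.8875
FA = 95/400 = 0.2375
z(H) = 1.213
z(FA) = -0.714
d' = z(H) − z(FA) = 1.213 − (-0.714) = 1.927

d' = 1.93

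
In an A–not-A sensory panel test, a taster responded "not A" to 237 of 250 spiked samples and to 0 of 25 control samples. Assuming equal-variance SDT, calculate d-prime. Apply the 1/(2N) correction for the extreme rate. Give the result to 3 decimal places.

The false-alarm rate is 0/25 = 0, so apply the 1/(2N) correction: FA → 1/(2·25) = 0.02000.
z(H) = z(0.94800) = 1.6258
z(FA) = z(0.02000) = -2.0537
d' = 1.6258 − (-2.0537) = 3.6795

d-prime = 3.680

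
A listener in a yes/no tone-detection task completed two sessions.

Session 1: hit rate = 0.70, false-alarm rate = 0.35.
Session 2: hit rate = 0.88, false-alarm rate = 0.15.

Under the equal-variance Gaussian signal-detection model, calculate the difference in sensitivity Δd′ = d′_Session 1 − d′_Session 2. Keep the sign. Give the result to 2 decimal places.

Session 1: z(0.70) = 0.524, z(0.35) = -0.385, d' = 0.909
Session 2: z(0.88) = 1.175, z(0.15) = -1.036, d' = 2.211
Δd' = d'_Session 1 − d'_Session 2 = 0.909 − 2.211 = -1.302
Session 2 has the higher sensitivity.

Δd′ = -1.30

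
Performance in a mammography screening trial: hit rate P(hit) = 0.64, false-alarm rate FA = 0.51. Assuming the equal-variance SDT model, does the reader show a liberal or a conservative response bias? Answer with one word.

z(H) = 0.358, z(FA) = 0.025
c = −½·(z(H) + z(FA)) = -0.1915
c < 0 → liberal criterion (biased toward responding “yes”).

liberal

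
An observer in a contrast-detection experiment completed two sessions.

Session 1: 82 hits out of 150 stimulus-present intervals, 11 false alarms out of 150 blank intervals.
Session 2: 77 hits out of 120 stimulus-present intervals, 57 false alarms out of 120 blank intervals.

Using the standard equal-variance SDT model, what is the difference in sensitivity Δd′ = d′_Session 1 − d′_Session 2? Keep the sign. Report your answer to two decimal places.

Δd′ = 1.14

Session 1: z(0.5467) = 0.117, z(0.0733) = -1.452, d' = 1.569
Session 2: z(0.6417) = 0.363, z(0.4750) = -0.063, d' = 0.426
Δd' = d'_Session 1 − d'_Session 2 = 1.569 − 0.426 = 1.143
Session 1 has the higher sensitivity.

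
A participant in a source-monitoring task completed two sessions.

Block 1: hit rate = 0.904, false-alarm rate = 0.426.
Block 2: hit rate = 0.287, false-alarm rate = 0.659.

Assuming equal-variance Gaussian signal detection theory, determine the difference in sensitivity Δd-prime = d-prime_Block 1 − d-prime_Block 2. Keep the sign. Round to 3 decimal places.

Block 1: z(0.904) = 1.3047, z(0.426) = -0.1866, d' = 1.4913
Block 2: z(0.287) = -0.5622, z(0.659) = 0.4097, d' = -0.9719
Δd' = d'_Block 1 − d'_Block 2 = 1.4913 − (-0.9719) = 2.4632
Block 1 has the higher sensitivity.

Δd-prime = 2.463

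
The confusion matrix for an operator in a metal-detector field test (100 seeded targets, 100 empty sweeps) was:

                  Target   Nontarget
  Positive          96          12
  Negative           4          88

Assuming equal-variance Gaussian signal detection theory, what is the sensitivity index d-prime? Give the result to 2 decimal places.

H = 96/100 = 0.9600
FA = 12/100 = 0.1200
z(H) = z(0.9600) = 1.7507
z(FA) = z(0.1200) = -1.1750
d' = z(H) − z(FA) = 1.7507 − (-1.1750) = 2.9257

d-prime = 2.93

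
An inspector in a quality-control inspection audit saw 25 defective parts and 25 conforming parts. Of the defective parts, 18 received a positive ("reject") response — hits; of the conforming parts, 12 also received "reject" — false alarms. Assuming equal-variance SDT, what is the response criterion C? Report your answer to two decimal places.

H = 18/25 = 0.7200
FA = 12/25 = 0.4800
z(H) = 0.583
z(FA) = -0.050
c = −½·[z(H) + z(FA)] = −0.5 × (0.583 + (-0.050)) = -0.2665
c < 0: the inspector has a liberal response bias.

C = -0.27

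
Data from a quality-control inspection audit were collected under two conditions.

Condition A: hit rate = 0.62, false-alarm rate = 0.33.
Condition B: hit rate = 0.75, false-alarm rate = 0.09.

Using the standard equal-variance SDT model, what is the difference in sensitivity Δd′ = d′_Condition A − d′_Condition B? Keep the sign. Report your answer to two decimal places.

Δd′ = -1.27

Condition A: z(0.62) = 0.305, z(0.33) = -0.440, d' = 0.745
Condition B: z(0.75) = 0.674, z(0.09) = -1.341, d' = 2.015
Δd' = d'_Condition A − d'_Condition B = 0.745 − 2.015 = -1.270
Condition B has the higher sensitivity.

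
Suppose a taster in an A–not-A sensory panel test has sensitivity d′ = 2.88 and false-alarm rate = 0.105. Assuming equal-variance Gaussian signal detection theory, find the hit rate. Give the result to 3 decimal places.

hit rate = 0.948

z(false-alarm rate) = z(0.105) = -1.2536
z(H) = z(FA) + d' = -1.2536 + 2.88 = 1.6264
hit rate = Φ(1.6264) = 0.9481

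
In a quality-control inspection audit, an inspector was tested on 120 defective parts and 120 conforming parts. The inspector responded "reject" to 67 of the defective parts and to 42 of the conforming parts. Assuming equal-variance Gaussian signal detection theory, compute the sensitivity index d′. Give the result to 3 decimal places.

H = 67/120 = 0.5583
FA = 42/120 = 0.3500
Φ⁻¹(H) = Φ⁻¹(0.5583) = 0.1467
Φ⁻¹(FA) = Φ⁻¹(0.3500) = -0.3853
d' = z(H) − z(FA) = 0.1467 − (-0.3853) = 0.5320

d′ = 0.532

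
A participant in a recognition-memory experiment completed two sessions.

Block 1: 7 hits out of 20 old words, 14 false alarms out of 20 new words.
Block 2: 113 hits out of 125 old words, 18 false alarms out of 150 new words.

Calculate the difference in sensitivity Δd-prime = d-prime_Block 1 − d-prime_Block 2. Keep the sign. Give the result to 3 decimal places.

Block 1: z(0.3500) = -0.3853, z(0.7000) = 0.5244, d' = -0.9097
Block 2: z(0.9040) = 1.3047, z(0.1200) = -1.1750, d' = 2.4797
Δd' = d'_Block 1 − d'_Block 2 = -0.9097 − 2.4797 = -3.3894
Block 2 has the higher sensitivity.

Δd-prime = -3.389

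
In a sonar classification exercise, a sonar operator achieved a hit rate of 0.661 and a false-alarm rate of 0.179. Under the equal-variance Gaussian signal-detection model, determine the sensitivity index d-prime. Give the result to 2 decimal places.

Φ⁻¹(H) = Φ⁻¹(0.661) = 0.4152
Φ⁻¹(FA) = Φ⁻¹(0.179) = -0.9192
d' = z(H) − z(FA) = 0.4152 − (-0.9192) = 1.3344

d-prime = 1.33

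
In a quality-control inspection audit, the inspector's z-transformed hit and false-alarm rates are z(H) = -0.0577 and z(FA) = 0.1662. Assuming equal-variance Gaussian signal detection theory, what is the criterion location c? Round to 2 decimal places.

c = −½·[z(H) + z(FA)] = −½·(-0.0577 + 0.1662) = -0.05425
c < 0: the inspector has a liberal response bias.

c = -0.05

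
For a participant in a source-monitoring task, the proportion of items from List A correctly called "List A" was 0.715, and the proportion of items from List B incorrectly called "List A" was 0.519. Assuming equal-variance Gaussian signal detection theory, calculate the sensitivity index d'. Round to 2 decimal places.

d' = 0.52

z(H) = 0.568
z(FA) = 0.048
d' = z(H) − z(FA) = 0.568 − 0.048 = 0.520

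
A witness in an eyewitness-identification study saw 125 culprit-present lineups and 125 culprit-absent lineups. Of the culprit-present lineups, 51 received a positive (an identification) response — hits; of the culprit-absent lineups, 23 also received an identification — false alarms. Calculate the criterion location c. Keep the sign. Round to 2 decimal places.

c = 0.57

H = 51/125 = 0.4080
FA = 23/125 = 0.1840
z(0.4080) = -0.2327, z(0.1840) = -0.9002
c = −½·[z(H) + z(FA)] = −0.5 × (-0.2327 + (-0.9002)) = 0.56645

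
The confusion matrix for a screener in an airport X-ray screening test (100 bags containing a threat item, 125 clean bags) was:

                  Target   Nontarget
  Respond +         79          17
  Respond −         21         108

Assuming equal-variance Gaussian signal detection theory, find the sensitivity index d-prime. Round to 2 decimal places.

H = 79/100 = 0.7900
FA = 17/125 = 0.1360
z(0.7900) = 0.8064, z(0.1360) = -1.0985
d' = z(H) − z(FA) = 0.8064 − (-1.0985) = 1.9049

d-prime = 1.90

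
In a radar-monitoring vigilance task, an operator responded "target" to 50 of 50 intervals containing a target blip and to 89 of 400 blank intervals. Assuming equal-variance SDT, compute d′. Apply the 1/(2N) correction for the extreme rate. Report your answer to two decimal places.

The hit rate is 50/50 = 1, so apply the 1/(2N) correction: H → 1 − 1/(2·50) = 0.99000.
z(H) = z(0.99000) = 2.326
z(FA) = z(0.22250) = -0.764
d' = 2.326 − (-0.764) = 3.090

d′ = 3.09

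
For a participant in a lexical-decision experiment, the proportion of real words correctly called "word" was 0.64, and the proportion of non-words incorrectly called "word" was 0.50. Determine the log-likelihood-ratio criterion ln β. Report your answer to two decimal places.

ln β = -0.06

Φ⁻¹(H) = 0.358
Φ⁻¹(FA) = 0.000
ln β = −½·[z(H)² − z(FA)²] = −0.5 × (0.128 − 0.000) = -0.064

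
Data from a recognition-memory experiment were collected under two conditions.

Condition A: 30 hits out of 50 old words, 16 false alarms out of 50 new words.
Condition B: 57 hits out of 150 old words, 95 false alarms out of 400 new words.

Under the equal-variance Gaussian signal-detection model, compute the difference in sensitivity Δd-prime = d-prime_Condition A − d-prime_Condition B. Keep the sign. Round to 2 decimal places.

Condition A: z(0.6000) = 0.253, z(0.3200) = -0.468, d' = 0.721
Condition B: z(0.3800) = -0.305, z(0.2375) = -0.714, d' = 0.409
Δd' = d'_Condition A − d'_Condition B = 0.721 − 0.409 = 0.312
Condition A has the higher sensitivity.

Δd-prime = 0.31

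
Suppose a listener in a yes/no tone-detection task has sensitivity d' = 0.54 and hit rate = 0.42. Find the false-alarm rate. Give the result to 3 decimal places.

false-alarm rate = 0.229

z(hit rate) = z(0.42) = -0.2019
z(FA) = z(H) − d' = -0.2019 − 0.54 = -0.7419
false-alarm rate = Φ(-0.7419) = 0.2291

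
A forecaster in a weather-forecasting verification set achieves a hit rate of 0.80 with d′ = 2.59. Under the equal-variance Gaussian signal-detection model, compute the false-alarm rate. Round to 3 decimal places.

false-alarm rate = 0.040

z(hit rate) = z(0.80) = 0.8416
z(FA) = z(H) − d' = 0.8416 − 2.59 = -1.7484
false-alarm rate = Φ(-1.7484) = 0.0402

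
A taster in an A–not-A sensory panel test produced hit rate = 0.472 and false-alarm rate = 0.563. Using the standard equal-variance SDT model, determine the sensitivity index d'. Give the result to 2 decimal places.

z(H) = z(0.472) = -0.0702
z(FA) = z(0.563) = 0.1586
d' = z(H) − z(FA) = -0.0702 − 0.1586 = -0.2288

d' = -0.23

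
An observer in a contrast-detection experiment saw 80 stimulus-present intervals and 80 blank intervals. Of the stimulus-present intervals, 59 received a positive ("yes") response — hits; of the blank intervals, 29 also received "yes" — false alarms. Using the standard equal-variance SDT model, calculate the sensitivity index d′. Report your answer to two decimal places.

d′ = 0.99

H = 59/80 = 0.7375
FA = 29/80 = 0.3625
z(H) = z(0.7375) = 0.636
z(FA) = z(0.3625) = -0.352
d' = z(H) − z(FA) = 0.636 − (-0.352) = 0.988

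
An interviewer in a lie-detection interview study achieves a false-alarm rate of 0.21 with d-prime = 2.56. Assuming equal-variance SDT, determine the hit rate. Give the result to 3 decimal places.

z(false-alarm rate) = z(0.21) = -0.8064
z(H) = z(FA) + d' = -0.8064 + 2.56 = 1.7536
hit rate = Φ(1.7536) = 0.9603

hit rate = 0.960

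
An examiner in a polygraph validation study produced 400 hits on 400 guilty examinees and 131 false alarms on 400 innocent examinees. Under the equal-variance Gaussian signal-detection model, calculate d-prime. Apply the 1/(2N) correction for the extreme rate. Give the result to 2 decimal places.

The hit rate is 400/400 = 1, so apply the 1/(2N) correction: H → 1 − 1/(2·400) = 0.99875.
z(H) = z(0.99875) = 3.023
z(FA) = z(0.32750) = -0.447
d' = 3.023 − (-0.447) = 3.470

d-prime = 3.47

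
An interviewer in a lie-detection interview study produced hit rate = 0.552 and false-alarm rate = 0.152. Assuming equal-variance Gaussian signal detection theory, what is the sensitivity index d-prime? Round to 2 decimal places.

Φ⁻¹(0.552) = 0.131, Φ⁻¹(0.152) = -1.028
d' = z(H) − z(FA) = 0.131 − (-1.028) = 1.159

d-prime = 1.16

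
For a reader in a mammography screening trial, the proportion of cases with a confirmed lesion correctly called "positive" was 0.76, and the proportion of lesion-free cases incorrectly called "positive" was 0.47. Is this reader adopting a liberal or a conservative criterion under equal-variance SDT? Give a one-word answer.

z(H) = 0.706, z(FA) = -0.075
c = −½·(z(H) + z(FA)) = -0.3155
c < 0 → liberal criterion (biased toward responding “yes”).

liberal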